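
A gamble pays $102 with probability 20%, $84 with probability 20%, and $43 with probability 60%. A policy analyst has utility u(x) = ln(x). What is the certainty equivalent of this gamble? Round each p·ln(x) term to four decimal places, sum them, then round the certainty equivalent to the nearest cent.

$58.43

E[u] = 0.2·ln(102) + 0.2·ln(84) + 0.6·ln(43) = 0.9250 + 0.8862 + 2.2567 = 4.0679
CE = e^4.0679 ≈ 58.43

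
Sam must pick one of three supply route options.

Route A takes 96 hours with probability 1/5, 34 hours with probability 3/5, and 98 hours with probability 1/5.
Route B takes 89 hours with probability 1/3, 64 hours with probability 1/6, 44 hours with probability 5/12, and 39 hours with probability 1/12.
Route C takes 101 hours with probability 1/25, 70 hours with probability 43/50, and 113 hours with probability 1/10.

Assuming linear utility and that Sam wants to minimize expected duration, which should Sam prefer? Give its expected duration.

Route A (59.2 hours)

Route A = 1/5 × 96 + 3/5 × 34 + 1/5 × 98 = 19.2 + 20.4 + 19.6 = 59.2
Route B = 1/3 × 89 + 1/6 × 64 + 5/12 × 44 + 1/12 × 39 = 29.6667 + 10.6667 + 18.3333 + 3.25 = 61.9167
Route C = 1/25 × 101 + 43/50 × 70 + 1/10 × 113 = 4.04 + 60.2 + 11.3 = 75.54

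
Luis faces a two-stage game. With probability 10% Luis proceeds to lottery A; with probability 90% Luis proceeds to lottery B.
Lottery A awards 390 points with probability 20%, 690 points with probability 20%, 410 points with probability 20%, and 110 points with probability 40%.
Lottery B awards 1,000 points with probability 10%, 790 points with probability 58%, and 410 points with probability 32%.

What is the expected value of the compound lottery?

EV(A) = 0.2 × 390 + 0.2 × 690 + 0.2 × 410 + 0.4 × 110 = 78 + 138 + 82 + 44 = 342
EV(B) = 0.1 × 1000 + 0.58 × 790 + 0.32 × 410 = 100 + 458.2 + 131.2 = 689.4
Overall = 0.1 × 342 + 0.9 × 689.4 = 34.2 + 620.46 = 654.66

654.66 points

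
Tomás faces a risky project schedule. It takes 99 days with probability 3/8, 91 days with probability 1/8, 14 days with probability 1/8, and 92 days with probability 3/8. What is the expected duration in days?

84.75 days

EV = 3/8 × 99 + 1/8 × 91 + 1/8 × 14 + 3/8 × 92 = 37.125 + 11.375 + 1.75 + 34.5 = 84.75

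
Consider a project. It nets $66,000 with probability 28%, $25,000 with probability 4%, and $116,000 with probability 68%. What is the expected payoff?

$98,360

EV = 0.28 × 66000 + 0.04 × 25000 + 0.68 × 116000 = 18480 + 1000 + 78880 = 98360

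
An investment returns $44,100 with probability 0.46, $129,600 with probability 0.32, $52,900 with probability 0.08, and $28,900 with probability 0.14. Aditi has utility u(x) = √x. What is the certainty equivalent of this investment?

$64,516

E[u] = 0.46·√44100 + 0.32·√129600 + 0.08·√52900 + 0.14·√28900 = 0.46·210 + 0.32·360 + 0.08·230 + 0.14·170 = 254
CE = (254)² = 64516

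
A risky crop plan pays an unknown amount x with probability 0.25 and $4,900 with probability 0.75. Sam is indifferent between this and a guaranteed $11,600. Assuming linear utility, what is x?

0.25·x + 0.75·4900 = 11600
0.25·x = 11600 − 3675 = 7925
x = 7925 / 0.25 = 31700

x = $31,700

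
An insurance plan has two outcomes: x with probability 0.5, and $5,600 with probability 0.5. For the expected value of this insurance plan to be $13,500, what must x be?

x = $21,400

0.5·x + 0.5·5600 = 13500
0.5·x = 13500 − 2800 = 10700
x = 10700 / 0.5 = 21400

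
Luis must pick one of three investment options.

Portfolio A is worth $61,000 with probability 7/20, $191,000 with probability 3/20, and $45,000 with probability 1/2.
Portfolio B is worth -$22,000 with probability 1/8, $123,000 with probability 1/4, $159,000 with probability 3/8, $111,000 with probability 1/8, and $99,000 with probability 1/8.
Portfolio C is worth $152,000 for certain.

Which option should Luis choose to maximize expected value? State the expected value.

Portfolio C ($152,000)

Portfolio A = 7/20 × 61000 + 3/20 × 191000 + 1/2 × 45000 = 21350 + 28650 + 22500 = 72500
Portfolio B = 1/8 × (-22000) + 1/4 × 123000 + 3/8 × 159000 + 1/8 × 111000 + 1/8 × 99000 = -2750 + 30750 + 59625 + 13875 + 12375 = 113875
Portfolio C: 152000 (certain)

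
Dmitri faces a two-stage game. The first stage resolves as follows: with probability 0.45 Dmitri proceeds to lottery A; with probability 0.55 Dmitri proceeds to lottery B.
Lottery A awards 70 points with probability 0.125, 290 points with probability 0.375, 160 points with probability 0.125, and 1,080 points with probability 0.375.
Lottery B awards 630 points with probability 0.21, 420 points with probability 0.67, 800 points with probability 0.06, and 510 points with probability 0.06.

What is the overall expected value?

514.89 points

EV(A) = 0.125 × 70 + 0.375 × 290 + 0.125 × 160 + 0.375 × 1080 = 8.75 + 108.75 + 20 + 405 = 542.5
EV(B) = 0.21 × 630 + 0.67 × 420 + 0.06 × 800 + 0.06 × 510 = 132.3 + 281.4 + 48 + 30.6 = 492.3
Overall = 0.45 × 542.5 + 0.55 × 492.3 = 244.125 + 270.765 = 514.89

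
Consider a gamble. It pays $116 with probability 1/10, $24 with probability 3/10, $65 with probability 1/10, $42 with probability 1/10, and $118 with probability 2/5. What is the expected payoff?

EV = 1/10 × 116 + 3/10 × 24 + 1/10 × 65 + 1/10 × 42 + 2/5 × 118 = 11.6 + 7.2 + 6.5 + 4.2 + 47.2 = 76.7

$76.70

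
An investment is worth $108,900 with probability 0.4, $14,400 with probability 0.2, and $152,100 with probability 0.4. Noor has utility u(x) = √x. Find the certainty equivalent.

$97,344

E[u] = 0.4·√108900 + 0.2·√14400 + 0.4·√152100 = 0.4·330 + 0.2·120 + 0.4·390 = 312
CE = (312)² = 97344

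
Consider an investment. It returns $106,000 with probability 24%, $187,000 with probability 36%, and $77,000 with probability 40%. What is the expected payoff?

$123,560

EV = 0.24 × 106000 + 0.36 × 187000 + 0.4 × 77000 = 25440 + 67320 + 30800 = 123560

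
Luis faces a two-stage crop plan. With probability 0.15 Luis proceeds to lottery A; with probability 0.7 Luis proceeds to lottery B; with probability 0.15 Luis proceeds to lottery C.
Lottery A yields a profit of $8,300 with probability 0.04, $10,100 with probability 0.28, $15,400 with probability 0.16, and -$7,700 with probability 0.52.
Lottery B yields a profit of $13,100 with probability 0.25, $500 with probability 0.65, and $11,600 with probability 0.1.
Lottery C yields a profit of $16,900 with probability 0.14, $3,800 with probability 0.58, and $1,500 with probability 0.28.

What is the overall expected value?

$4,323.50

EV(A) = 0.04 × 8300 + 0.28 × 10100 + 0.16 × 15400 + 0.52 × (-7700) = 332 + 2828 + 2464 − 4004 = 1620
EV(B) = 0.25 × 13100 + 0.65 × 500 + 0.1 × 11600 = 3275 + 325 + 1160 = 4760
EV(C) = 0.14 × 16900 + 0.58 × 3800 + 0.28 × 1500 = 2366 + 2204 + 420 = 4990
Overall = 0.15 × 1620 + 0.7 × 4760 + 0.15 × 4990 = 243 + 3332 + 748.5 = 4323.5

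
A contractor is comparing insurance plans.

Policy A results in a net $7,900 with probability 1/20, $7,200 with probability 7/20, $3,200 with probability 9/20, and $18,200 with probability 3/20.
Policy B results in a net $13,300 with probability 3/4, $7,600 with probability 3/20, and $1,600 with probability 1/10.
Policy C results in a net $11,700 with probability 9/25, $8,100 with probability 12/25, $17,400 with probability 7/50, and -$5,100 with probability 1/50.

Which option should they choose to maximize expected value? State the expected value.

Policy B ($11,275)

Policy A = 1/20 × 7900 + 7/20 × 7200 + 9/20 × 3200 + 3/20 × 18200 = 395 + 2520 + 1440 + 2730 = 7085
Policy B = 3/4 × 13300 + 3/20 × 7600 + 1/10 × 1600 = 9975 + 1140 + 160 = 11275
Policy C = 9/25 × 11700 + 12/25 × 8100 + 7/50 × 17400 + 1/50 × (-5100) = 4212 + 3888 + 2436 − 102 = 10434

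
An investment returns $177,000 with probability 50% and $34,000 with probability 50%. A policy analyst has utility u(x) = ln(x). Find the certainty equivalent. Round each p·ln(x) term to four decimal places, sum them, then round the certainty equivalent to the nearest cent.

$77,582.72

E[u] = 0.5·ln(177000) + 0.5·ln(34000) = 6.0420 + 5.2171 = 11.2591
CE = e^11.2591 ≈ 77582.72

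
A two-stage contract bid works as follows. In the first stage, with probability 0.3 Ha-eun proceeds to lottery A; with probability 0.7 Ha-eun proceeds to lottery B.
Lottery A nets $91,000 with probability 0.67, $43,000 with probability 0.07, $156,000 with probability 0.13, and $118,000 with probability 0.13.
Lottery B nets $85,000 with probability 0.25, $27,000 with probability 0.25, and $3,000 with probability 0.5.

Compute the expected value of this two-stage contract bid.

EV(A) = 0.67 × 91000 + 0.07 × 43000 + 0.13 × 156000 + 0.13 × 118000 = 60970 + 3010 + 20280 + 15340 = 99600
EV(B) = 0.25 × 85000 + 0.25 × 27000 + 0.5 × 3000 = 21250 + 6750 + 1500 = 29500
Overall = 0.3 × 99600 + 0.7 × 29500 = 29880 + 20650 = 50530

$50,530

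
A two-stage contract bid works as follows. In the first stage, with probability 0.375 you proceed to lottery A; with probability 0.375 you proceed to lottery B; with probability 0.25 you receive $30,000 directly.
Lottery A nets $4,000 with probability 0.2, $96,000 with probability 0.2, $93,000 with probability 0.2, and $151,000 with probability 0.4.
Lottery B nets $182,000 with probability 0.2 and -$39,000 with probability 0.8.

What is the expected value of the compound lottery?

EV(A) = 0.2 × 4000 + 0.2 × 96000 + 0.2 × 93000 + 0.4 × 151000 = 800 + 19200 + 18600 + 60400 = 99000
EV(B) = 0.2 × 182000 + 0.8 × (-39000) = 36400 − 31200 = 5200
Branch C: 30000 (certain)
Overall = 0.375 × 99000 + 0.375 × 5200 + 0.25 × 30000 = 37125 + 1950 + 7500 = 46575

$46,575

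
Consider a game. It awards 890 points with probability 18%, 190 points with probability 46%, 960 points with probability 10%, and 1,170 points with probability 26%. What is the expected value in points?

EV = 0.18 × 890 + 0.46 × 190 + 0.1 × 960 + 0.26 × 1170 = 160.2 + 87.4 + 96 + 304.2 = 647.8

647.8 points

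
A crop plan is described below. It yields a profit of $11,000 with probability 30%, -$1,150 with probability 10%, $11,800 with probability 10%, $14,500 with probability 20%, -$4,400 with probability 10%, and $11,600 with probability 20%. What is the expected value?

EV = 0.3 × 11000 + 0.1 × (-1150) + 0.1 × 11800 + 0.2 × 14500 + 0.1 × (-4400) + 0.2 × 11600 = 3300 − 115 + 1180 + 2900 − 440 + 2320 = 9145

$9,145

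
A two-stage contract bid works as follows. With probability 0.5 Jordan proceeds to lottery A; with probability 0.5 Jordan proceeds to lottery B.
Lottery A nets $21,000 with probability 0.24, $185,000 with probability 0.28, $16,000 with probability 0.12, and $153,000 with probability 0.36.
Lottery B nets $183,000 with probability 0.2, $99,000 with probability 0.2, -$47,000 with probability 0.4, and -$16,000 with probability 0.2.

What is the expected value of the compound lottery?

EV(A) = 0.24 × 21000 + 0.28 × 185000 + 0.12 × 16000 + 0.36 × 153000 = 5040 + 51800 + 1920 + 55080 = 113840
EV(B) = 0.2 × 183000 + 0.2 × 99000 + 0.4 × (-47000) + 0.2 × (-16000) = 36600 + 19800 − 18800 − 3200 = 34400
Overall = 0.5 × 113840 + 0.5 × 34400 = 56920 + 17200 = 74120

$74,120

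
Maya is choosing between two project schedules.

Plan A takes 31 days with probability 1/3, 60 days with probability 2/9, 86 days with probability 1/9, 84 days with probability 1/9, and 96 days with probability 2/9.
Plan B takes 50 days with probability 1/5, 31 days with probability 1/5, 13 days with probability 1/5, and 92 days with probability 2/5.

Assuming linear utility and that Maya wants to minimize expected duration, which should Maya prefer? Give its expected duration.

Plan A = 1/3 × 31 + 2/9 × 60 + 1/9 × 86 + 1/9 × 84 + 2/9 × 96 = 10.3333 + 13.3333 + 9.5556 + 9.3333 + 21.3333 = 63.8889
Plan B = 1/5 × 50 + 1/5 × 31 + 1/5 × 13 + 2/5 × 92 = 10 + 6.2 + 2.6 + 36.8 = 55.6

Plan B (55.6 days)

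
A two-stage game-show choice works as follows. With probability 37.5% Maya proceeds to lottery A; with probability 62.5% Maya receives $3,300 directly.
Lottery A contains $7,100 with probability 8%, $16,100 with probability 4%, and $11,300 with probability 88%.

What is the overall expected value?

$6,246

EV(A) = 0.08 × 7100 + 0.04 × 16100 + 0.88 × 11300 = 568 + 644 + 9944 = 11156
Branch B: 3300 (certain)
Overall = 0.375 × 11156 + 0.625 × 3300 = 4183.5 + 2062.5 = 6246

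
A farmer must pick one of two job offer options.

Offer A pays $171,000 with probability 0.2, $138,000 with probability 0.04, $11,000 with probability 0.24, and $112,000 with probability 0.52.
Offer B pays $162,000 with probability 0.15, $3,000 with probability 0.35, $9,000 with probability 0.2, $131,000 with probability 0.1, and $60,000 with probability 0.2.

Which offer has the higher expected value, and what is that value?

Offer A = 0.2 × 171000 + 0.04 × 138000 + 0.24 × 11000 + 0.52 × 112000 = 34200 + 5520 + 2640 + 58240 = 100600
Offer B = 0.15 × 162000 + 0.35 × 3000 + 0.2 × 9000 + 0.1 × 131000 + 0.2 × 60000 = 24300 + 1050 + 1800 + 13100 + 12000 = 52250

Offer A ($100,600)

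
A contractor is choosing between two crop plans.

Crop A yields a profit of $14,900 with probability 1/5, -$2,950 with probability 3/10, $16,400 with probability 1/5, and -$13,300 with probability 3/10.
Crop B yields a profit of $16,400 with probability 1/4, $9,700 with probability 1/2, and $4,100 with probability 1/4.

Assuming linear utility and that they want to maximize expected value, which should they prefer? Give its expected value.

Crop B ($9,975)

Crop A = 1/5 × 14900 + 3/10 × (-2950) + 1/5 × 16400 + 3/10 × (-13300) = 2980 − 885 + 3280 − 3990 = 1385
Crop B = 1/4 × 16400 + 1/2 × 9700 + 1/4 × 4100 = 4100 + 4850 + 1025 = 9975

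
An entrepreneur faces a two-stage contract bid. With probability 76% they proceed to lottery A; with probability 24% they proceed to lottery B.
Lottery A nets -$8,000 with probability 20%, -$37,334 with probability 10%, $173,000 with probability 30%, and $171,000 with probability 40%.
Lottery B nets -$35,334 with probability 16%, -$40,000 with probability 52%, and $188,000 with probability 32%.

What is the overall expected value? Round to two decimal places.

$95,464.19

EV(A) = 0.2 × (-8000) + 0.1 × (-37334) + 0.3 × 173000 + 0.4 × 171000 = -1600 − 3733.4 + 51900 + 68400 = 114966.6
EV(B) = 0.16 × (-35334) + 0.52 × (-40000) + 0.32 × 188000 = -5653.44 − 20800 + 60160 = 33706.56
Overall = 0.76 × 114966.6 + 0.24 × 33706.56 = 87374.616 + 8089.5744 = 95464.1904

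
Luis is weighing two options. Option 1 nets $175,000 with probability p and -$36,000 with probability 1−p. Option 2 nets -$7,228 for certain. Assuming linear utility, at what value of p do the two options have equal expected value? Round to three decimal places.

p = 0.136

p·175000 + (1−p)·(-36000) = -7228
211000p − 36000 = -7228
p = (-7228 + 36000) / 211000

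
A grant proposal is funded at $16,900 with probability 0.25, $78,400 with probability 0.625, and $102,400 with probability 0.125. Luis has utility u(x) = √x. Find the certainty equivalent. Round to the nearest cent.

E[u] = 0.25·√16900 + 0.625·√78400 + 0.125·√102400 = 0.25·130 + 0.625·280 + 0.125·320 = 247.5
CE = (247.5)² = 61256.25

$61,256.25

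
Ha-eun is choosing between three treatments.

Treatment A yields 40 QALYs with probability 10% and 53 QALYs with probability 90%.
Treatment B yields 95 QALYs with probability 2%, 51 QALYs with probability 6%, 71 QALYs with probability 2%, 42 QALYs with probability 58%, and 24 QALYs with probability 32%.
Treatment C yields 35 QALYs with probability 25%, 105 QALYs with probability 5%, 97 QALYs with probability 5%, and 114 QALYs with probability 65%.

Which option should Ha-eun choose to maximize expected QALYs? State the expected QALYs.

Treatment C (92.95 QALYs)

Treatment A = 0.1 × 40 + 0.9 × 53 = 4 + 47.7 = 51.7
Treatment B = 0.02 × 95 + 0.06 × 51 + 0.02 × 71 + 0.58 × 42 + 0.32 × 24 = 1.9 + 3.06 + 1.42 + 24.36 + 7.68 = 38.42
Treatment C = 0.25 × 35 + 0.05 × 105 + 0.05 × 97 + 0.65 × 114 = 8.75 + 5.25 + 4.85 + 74.1 = 92.95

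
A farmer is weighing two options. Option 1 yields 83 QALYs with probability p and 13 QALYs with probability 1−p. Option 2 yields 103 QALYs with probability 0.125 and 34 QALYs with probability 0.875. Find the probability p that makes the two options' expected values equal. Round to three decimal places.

p = 0.423

EV(Option 2) = 0.125 × 103 + 0.875 × 34 = 12.875 + 29.75 = 42.625
p·83 + (1−p)·13 = 42.625
70p + 13 = 42.625
p = (42.625 − 13) / 70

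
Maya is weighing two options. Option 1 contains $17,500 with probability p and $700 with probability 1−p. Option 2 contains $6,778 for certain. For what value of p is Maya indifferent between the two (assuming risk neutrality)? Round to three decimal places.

p·17500 + (1−p)·700 = 6778
16800p + 700 = 6778
p = (6778 − 700) / 16800

p = 0.362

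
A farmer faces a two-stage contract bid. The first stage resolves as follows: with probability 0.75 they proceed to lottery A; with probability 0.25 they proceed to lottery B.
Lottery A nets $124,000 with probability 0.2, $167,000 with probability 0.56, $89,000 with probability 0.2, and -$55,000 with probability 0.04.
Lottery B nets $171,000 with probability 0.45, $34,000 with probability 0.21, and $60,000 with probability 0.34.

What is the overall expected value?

$126,562.50

EV(A) = 0.2 × 124000 + 0.56 × 167000 + 0.2 × 89000 + 0.04 × (-55000) = 24800 + 93520 + 17800 − 2200 = 133920
EV(B) = 0.45 × 171000 + 0.21 × 34000 + 0.34 × 60000 = 76950 + 7140 + 20400 = 104490
Overall = 0.75 × 133920 + 0.25 × 104490 = 100440 + 26122.5 = 126562.5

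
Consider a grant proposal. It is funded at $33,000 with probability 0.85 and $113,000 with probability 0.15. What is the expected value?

$45,000

EV = 0.85 × 33000 + 0.15 × 113000 = 28050 + 16950 = 45000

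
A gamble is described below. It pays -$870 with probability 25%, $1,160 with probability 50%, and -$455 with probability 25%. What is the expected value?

$248.75

EV = 0.25 × (-870) + 0.5 × 1160 + 0.25 × (-455) = -217.5 + 580 − 113.75 = 248.75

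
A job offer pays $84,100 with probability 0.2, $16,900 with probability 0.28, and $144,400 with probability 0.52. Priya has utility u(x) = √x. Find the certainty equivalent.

E[u] = 0.2·√84100 + 0.28·√16900 + 0.52·√144400 = 0.2·290 + 0.28·130 + 0.52·380 = 292
CE = (292)² = 85264

$85,264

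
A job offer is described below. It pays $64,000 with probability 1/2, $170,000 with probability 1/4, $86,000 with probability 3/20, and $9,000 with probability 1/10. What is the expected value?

EV = 1/2 × 64000 + 1/4 × 170000 + 3/20 × 86000 + 1/10 × 9000 = 32000 + 42500 + 12900 + 900 = 88300

$88,300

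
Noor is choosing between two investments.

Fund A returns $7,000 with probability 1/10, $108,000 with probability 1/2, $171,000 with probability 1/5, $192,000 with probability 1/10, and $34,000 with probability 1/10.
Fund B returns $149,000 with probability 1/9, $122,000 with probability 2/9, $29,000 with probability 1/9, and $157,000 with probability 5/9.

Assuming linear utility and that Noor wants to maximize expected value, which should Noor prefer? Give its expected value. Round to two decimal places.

Fund B ($134,111.11)

Fund A = 1/10 × 7000 + 1/2 × 108000 + 1/5 × 171000 + 1/10 × 192000 + 1/10 × 34000 = 700 + 54000 + 34200 + 19200 + 3400 = 111500
Fund B = 1/9 × 149000 + 2/9 × 122000 + 1/9 × 29000 + 5/9 × 157000 = 16555.5556 + 27111.1111 + 3222.2222 + 87222.2222 = 134111.1111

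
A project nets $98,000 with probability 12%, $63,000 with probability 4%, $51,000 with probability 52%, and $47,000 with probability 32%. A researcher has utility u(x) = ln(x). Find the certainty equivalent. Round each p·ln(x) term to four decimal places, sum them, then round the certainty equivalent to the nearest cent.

E[u] = 0.12·ln(98000) + 0.04·ln(63000) + 0.52·ln(51000) + 0.32·ln(47000) = 1.3791 + 0.4420 + 5.6366 + 3.4425 = 10.9002
CE = e^10.9002 ≈ 54187.20

$54,187.20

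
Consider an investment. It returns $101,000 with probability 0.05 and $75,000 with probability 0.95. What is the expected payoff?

EV = 0.05 × 101000 + 0.95 × 75000 = 5050 + 71250 = 76300

$76,300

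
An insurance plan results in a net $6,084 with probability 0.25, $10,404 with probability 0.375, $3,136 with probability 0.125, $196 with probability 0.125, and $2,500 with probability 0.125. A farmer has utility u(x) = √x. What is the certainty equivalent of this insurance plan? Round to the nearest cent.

$5,292.56

E[u] = 0.25·√6084 + 0.375·√10404 + 0.125·√3136 + 0.125·√196 + 0.125·√2500 = 0.25·78 + 0.375·102 + 0.125·56 + 0.125·14 + 0.125·50 = 72.75
CE = (72.75)² = 5292.5625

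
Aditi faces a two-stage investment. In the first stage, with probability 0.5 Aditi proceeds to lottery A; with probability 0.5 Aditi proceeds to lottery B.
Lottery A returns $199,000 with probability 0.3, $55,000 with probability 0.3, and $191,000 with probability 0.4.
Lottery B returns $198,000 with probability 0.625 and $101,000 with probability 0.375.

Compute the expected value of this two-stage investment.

EV(A) = 0.3 × 199000 + 0.3 × 55000 + 0.4 × 191000 = 59700 + 16500 + 76400 = 152600
EV(B) = 0.625 × 198000 + 0.375 × 101000 = 123750 + 37875 = 161625
Overall = 0.5 × 152600 + 0.5 × 161625 = 76300 + 80812.5 = 157112.5

$157,112.50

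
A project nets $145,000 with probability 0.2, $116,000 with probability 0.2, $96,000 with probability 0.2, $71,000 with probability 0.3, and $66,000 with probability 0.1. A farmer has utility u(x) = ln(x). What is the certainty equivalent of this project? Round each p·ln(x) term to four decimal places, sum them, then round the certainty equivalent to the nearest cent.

E[u] = 0.2·ln(145000) + 0.2·ln(116000) + 0.2·ln(96000) + 0.3·ln(71000) + 0.1·ln(66000) = 2.3769 + 2.3323 + 2.2944 + 3.3511 + 1.1097 = 11.4644
CE = e^11.4644 ≈ 95263.31

$95,263.31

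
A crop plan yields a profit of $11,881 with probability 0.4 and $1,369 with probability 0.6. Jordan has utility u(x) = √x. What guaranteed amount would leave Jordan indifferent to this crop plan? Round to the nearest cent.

E[u] = 0.4·√11881 + 0.6·√1369 = 0.4·109 + 0.6·37 = 65.8
CE = (65.8)² = 4329.64

$4,329.64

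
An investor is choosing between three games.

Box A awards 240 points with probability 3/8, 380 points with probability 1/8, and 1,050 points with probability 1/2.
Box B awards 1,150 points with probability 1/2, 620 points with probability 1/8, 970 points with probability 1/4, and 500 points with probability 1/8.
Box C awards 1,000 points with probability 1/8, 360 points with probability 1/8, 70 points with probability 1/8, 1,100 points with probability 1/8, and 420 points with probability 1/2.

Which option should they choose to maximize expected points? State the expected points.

Box A = 3/8 × 240 + 1/8 × 380 + 1/2 × 1050 = 90 + 47.5 + 525 = 662.5
Box B = 1/2 × 1150 + 1/8 × 620 + 1/4 × 970 + 1/8 × 500 = 575 + 77.5 + 242.5 + 62.5 = 957.5
Box C = 1/8 × 1000 + 1/8 × 360 + 1/8 × 70 + 1/8 × 1100 + 1/2 × 420 = 125 + 45 + 8.75 + 137.5 + 210 = 526.25

Box B (957.5 points)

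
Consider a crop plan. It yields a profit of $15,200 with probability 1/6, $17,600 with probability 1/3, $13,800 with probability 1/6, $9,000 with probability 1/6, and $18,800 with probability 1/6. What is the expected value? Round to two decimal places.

$15,333.33

EV = 1/6 × 15200 + 1/3 × 17600 + 1/6 × 13800 + 1/6 × 9000 + 1/6 × 18800 = 2533.3333 + 5866.6667 + 2300 + 1500 + 3133.3333 = 15333.3333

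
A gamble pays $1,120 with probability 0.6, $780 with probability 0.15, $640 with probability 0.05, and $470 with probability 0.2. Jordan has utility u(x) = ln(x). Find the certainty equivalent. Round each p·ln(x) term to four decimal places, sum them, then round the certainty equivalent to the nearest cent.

E[u] = 0.6·ln(1120) + 0.15·ln(780) + 0.05·ln(640) + 0.2·ln(470) = 4.2127 + 0.9989 + 0.3231 + 1.2305 = 6.7652
CE = e^6.7652 ≈ 867.14

$867.14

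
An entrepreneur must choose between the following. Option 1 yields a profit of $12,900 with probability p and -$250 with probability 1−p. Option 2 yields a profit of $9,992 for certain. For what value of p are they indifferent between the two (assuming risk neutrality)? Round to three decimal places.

p·12900 + (1−p)·(-250) = 9992
13150p − 250 = 9992
p = (9992 + 250) / 13150

p = 0.779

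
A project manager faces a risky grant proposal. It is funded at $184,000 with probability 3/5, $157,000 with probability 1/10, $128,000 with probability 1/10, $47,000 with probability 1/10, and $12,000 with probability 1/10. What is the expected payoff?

$144,800

EV = 3/5 × 184000 + 1/10 × 157000 + 1/10 × 128000 + 1/10 × 47000 + 1/10 × 12000 = 110400 + 15700 + 12800 + 4700 + 1200 = 144800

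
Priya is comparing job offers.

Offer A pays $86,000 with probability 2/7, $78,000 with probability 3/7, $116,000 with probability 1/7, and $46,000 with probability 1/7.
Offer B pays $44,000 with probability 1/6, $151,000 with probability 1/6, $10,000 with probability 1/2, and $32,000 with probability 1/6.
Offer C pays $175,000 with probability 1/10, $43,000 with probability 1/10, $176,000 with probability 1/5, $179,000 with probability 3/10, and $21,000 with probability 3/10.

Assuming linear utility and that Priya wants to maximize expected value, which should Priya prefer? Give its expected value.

Offer C ($117,000)

Offer A = 2/7 × 86000 + 3/7 × 78000 + 1/7 × 116000 + 1/7 × 46000 = 24571.4286 + 33428.5714 + 16571.4286 + 6571.4286 = 81142.8571
Offer B = 1/6 × 44000 + 1/6 × 151000 + 1/2 × 10000 + 1/6 × 32000 = 7333.3333 + 25166.6667 + 5000 + 5333.3333 = 42833.3333
Offer C = 1/10 × 175000 + 1/10 × 43000 + 1/5 × 176000 + 3/10 × 179000 + 3/10 × 21000 = 17500 + 4300 + 35200 + 53700 + 6300 = 117000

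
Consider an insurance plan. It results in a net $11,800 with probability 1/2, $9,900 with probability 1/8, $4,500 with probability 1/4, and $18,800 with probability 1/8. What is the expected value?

$10,612.50

EV = 1/2 × 11800 + 1/8 × 9900 + 1/4 × 4500 + 1/8 × 18800 = 5900 + 1237.5 + 1125 + 2350 = 10612.5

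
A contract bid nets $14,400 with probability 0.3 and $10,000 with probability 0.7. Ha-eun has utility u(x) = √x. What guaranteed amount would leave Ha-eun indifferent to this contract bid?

E[u] = 0.3·√14400 + 0.7·√10000 = 0.3·120 + 0.7·100 = 106
CE = (106)² = 11236

$11,236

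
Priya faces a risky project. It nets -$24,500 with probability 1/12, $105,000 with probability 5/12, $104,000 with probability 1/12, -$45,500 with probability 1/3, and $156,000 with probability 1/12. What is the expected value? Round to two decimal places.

$48,208.33

EV = 1/12 × (-24500) + 5/12 × 105000 + 1/12 × 104000 + 1/3 × (-45500) + 1/12 × 156000 = -2041.6667 + 43750 + 8666.6667 − 15166.6667 + 13000 = 48208.3333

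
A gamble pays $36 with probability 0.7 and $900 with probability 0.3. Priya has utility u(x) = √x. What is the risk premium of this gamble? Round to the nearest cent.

$120.96

E[u] = 0.7·√36 + 0.3·√900 = 0.7·6 + 0.3·30 = 13.2
CE = (13.2)² = 174.24
Risk premium = EV − CE = 295.2 − 174.24 = 120.96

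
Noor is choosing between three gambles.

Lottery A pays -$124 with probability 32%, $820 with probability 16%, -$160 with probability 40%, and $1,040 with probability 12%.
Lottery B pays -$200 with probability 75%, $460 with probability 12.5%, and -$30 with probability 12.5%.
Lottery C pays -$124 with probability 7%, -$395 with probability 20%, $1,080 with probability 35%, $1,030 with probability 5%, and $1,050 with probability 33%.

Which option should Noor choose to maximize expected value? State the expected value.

Lottery A = 0.32 × (-124) + 0.16 × 820 + 0.4 × (-160) + 0.12 × 1040 = -39.68 + 131.2 − 64 + 124.8 = 152.32
Lottery B = 0.75 × (-200) + 0.125 × 460 + 0.125 × (-30) = -150 + 57.5 − 3.75 = -96.25
Lottery C = 0.07 × (-124) + 0.2 × (-395) + 0.35 × 1080 + 0.05 × 1030 + 0.33 × 1050 = -8.68 − 79 + 378 + 51.5 + 346.5 = 688.32

Lottery C ($688.32)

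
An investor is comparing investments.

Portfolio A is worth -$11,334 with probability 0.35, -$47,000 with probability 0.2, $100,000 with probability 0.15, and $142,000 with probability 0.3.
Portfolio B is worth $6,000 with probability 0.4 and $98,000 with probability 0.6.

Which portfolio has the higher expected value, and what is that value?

Portfolio B ($61,200)

Portfolio A = 0.35 × (-11334) + 0.2 × (-47000) + 0.15 × 100000 + 0.3 × 142000 = -3966.9 − 9400 + 15000 + 42600 = 44233.1
Portfolio B = 0.4 × 6000 + 0.6 × 98000 = 2400 + 58800 = 61200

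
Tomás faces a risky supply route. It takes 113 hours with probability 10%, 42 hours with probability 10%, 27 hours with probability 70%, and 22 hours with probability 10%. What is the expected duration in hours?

36.6 hours

EV = 0.1 × 113 + 0.1 × 42 + 0.7 × 27 + 0.1 × 22 = 11.3 + 4.2 + 18.9 + 2.2 = 36.6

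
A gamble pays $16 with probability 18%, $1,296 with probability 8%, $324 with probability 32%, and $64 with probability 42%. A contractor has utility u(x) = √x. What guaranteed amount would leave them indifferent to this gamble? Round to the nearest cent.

E[u] = 0.18·√16 + 0.08·√1296 + 0.32·√324 + 0.42·√64 = 0.18·4 + 0.08·36 + 0.32·18 + 0.42·8 = 12.72
CE = (12.72)² = 161.7984

$161.80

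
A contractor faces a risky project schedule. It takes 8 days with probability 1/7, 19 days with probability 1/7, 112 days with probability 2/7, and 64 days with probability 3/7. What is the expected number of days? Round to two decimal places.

63.29 days

EV = 1/7 × 8 + 1/7 × 19 + 2/7 × 112 + 3/7 × 64 = 1.1429 + 2.7143 + 32 + 27.4286 = 63.2857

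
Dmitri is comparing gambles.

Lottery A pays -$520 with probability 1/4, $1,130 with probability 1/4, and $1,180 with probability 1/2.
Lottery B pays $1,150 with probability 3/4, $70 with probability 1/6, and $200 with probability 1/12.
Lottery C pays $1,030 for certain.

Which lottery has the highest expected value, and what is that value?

Lottery A = 1/4 × (-520) + 1/4 × 1130 + 1/2 × 1180 = -130 + 282.5 + 590 = 742.5
Lottery B = 3/4 × 1150 + 1/6 × 70 + 1/12 × 200 = 862.5 + 11.6667 + 16.6667 = 890.8333
Lottery C: 1030 (certain)

Lottery C ($1,030)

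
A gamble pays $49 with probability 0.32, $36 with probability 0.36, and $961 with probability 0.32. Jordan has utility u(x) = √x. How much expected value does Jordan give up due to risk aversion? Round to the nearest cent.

$131.10

E[u] = 0.32·√49 + 0.36·√36 + 0.32·√961 = 0.32·7 + 0.36·6 + 0.32·31 = 14.32
CE = (14.32)² = 205.0624
Risk premium = EV − CE = 336.16 − 205.0624 = 131.0976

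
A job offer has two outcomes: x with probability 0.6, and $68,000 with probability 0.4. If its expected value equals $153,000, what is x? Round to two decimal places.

0.6·x + 0.4·68000 = 153000
0.6·x = 153000 − 27200 = 125800
x = 125800 / 0.6 = 209666.6667

x = $209,666.67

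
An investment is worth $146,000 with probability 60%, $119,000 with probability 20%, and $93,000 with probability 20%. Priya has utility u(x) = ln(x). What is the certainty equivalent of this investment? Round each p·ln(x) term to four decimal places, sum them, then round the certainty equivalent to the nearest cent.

E[u] = 0.6·ln(146000) + 0.2·ln(119000) + 0.2·ln(93000) = 7.1348 + 2.3374 + 2.2881 = 11.7603
CE = e^11.7603 ≈ 128065.87

$128,065.87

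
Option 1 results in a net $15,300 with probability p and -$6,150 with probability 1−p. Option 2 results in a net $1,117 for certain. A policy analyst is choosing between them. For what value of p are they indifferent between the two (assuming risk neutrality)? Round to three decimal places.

p·15300 + (1−p)·(-6150) = 1117
21450p − 6150 = 1117
p = (1117 + 6150) / 21450

p = 0.339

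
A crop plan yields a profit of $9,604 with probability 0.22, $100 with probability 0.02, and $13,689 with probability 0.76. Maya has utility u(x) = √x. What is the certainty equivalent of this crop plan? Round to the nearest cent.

$12,250.06

E[u] = 0.22·√9604 + 0.02·√100 + 0.76·√13689 = 0.22·98 + 0.02·10 + 0.76·117 = 110.68
CE = (110.68)² = 12250.0624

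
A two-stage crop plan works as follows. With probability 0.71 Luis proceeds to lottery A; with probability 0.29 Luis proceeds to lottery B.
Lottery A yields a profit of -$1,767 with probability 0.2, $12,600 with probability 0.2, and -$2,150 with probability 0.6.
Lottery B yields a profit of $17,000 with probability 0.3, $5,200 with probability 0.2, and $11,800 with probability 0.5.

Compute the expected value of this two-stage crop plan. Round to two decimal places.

$4,113.99

EV(A) = 0.2 × (-1767) + 0.2 × 12600 + 0.6 × (-2150) = -353.4 + 2520 − 1290 = 876.6
EV(B) = 0.3 × 17000 + 0.2 × 5200 + 0.5 × 11800 = 5100 + 1040 + 5900 = 12040
Overall = 0.71 × 876.6 + 0.29 × 12040 = 622.386 + 3491.6 = 4113.986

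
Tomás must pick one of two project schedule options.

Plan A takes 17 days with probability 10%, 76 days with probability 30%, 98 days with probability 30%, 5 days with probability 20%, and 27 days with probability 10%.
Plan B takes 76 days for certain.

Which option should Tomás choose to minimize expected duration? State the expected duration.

Plan A (57.6 days)

Plan A = 0.1 × 17 + 0.3 × 76 + 0.3 × 98 + 0.2 × 5 + 0.1 × 27 = 1.7 + 22.8 + 29.4 + 1 + 2.7 = 57.6
Plan B: 76 (certain)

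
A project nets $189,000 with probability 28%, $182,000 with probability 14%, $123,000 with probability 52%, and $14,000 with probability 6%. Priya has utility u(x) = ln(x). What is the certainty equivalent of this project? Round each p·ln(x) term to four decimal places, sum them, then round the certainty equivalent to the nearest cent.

E[u] = 0.28·ln(189000) + 0.14·ln(182000) + 0.52·ln(123000) + 0.06·ln(14000) = 3.4019 + 1.6956 + 6.0944 + 0.5728 = 11.7647
CE = e^11.7647 ≈ 128630.60

$128,630.60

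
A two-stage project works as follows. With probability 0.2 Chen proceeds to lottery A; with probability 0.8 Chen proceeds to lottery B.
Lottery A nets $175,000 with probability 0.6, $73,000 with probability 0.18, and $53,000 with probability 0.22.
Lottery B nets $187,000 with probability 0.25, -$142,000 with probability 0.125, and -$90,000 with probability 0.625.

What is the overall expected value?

$4,160

EV(A) = 0.6 × 175000 + 0.18 × 73000 + 0.22 × 53000 = 105000 + 13140 + 11660 = 129800
EV(B) = 0.25 × 187000 + 0.125 × (-142000) + 0.625 × (-90000) = 46750 − 17750 − 56250 = -27250
Overall = 0.2 × 129800 + 0.8 × (-27250) = 25960 − 21800 = 4160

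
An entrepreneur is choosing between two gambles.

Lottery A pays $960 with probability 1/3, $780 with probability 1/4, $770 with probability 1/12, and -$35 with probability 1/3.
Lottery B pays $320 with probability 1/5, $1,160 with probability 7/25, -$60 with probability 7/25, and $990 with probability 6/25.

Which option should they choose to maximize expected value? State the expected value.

Lottery A = 1/3 × 960 + 1/4 × 780 + 1/12 × 770 + 1/3 × (-35) = 320 + 195 + 64.1667 − 11.6667 = 567.5
Lottery B = 1/5 × 320 + 7/25 × 1160 + 7/25 × (-60) + 6/25 × 990 = 64 + 324.8 − 16.8 + 237.6 = 609.6

Lottery B ($609.60)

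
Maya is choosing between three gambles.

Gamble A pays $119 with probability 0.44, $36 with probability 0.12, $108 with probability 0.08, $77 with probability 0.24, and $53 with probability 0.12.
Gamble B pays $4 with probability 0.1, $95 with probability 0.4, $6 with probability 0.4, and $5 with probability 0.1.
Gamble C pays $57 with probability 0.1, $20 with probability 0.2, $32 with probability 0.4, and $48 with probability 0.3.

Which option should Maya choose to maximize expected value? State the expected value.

Gamble A ($90.16)

Gamble A = 0.44 × 119 + 0.12 × 36 + 0.08 × 108 + 0.24 × 77 + 0.12 × 53 = 52.36 + 4.32 + 8.64 + 18.48 + 6.36 = 90.16
Gamble B = 0.1 × 4 + 0.4 × 95 + 0.4 × 6 + 0.1 × 5 = 0.4 + 38 + 2.4 + 0.5 = 41.3
Gamble C = 0.1 × 57 + 0.2 × 20 + 0.4 × 32 + 0.3 × 48 = 5.7 + 4 + 12.8 + 14.4 = 36.9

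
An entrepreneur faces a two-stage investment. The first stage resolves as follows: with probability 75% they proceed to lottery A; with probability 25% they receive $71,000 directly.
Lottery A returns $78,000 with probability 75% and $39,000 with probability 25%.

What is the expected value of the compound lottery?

$68,937.50

EV(A) = 0.75 × 78000 + 0.25 × 39000 = 58500 + 9750 = 68250
Branch B: 71000 (certain)
Overall = 0.75 × 68250 + 0.25 × 71000 = 51187.5 + 17750 = 68937.5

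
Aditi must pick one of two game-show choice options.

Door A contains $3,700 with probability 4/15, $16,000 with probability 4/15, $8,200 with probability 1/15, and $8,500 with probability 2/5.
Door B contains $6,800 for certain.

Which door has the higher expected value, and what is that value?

Door A = 4/15 × 3700 + 4/15 × 16000 + 1/15 × 8200 + 2/5 × 8500 = 986.6667 + 4266.6667 + 546.6667 + 3400 = 9200
Door B: 6800 (certain)

Door A ($9,200)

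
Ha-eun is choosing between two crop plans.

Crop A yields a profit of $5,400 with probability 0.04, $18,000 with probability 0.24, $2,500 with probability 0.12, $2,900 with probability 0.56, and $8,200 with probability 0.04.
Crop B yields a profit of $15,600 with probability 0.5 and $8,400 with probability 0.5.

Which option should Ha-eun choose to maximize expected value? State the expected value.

Crop A = 0.04 × 5400 + 0.24 × 18000 + 0.12 × 2500 + 0.56 × 2900 + 0.04 × 8200 = 216 + 4320 + 300 + 1624 + 328 = 6788
Crop B = 0.5 × 15600 + 0.5 × 8400 = 7800 + 4200 = 12000

Crop B ($12,000)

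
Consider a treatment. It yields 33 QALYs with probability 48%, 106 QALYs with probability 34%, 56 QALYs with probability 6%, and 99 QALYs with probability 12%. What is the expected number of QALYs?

EV = 0.48 × 33 + 0.34 × 106 + 0.06 × 56 + 0.12 × 99 = 15.84 + 36.04 + 3.36 + 11.88 = 67.12

67.12 QALYs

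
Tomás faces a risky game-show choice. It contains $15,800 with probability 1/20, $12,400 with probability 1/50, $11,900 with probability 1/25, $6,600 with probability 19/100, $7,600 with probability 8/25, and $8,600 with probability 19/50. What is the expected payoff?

EV = 1/20 × 15800 + 1/50 × 12400 + 1/25 × 11900 + 19/100 × 6600 + 8/25 × 7600 + 19/50 × 8600 = 790 + 248 + 476 + 1254 + 2432 + 3268 = 8468

$8,468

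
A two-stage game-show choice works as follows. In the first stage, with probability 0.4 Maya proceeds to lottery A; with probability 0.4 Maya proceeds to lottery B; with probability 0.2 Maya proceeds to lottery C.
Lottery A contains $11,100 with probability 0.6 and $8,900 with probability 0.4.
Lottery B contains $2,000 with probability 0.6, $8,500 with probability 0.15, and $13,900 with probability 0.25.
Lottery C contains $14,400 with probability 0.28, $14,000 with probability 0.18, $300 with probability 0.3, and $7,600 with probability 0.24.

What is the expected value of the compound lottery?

EV(A) = 0.6 × 11100 + 0.4 × 8900 = 6660 + 3560 = 10220
EV(B) = 0.6 × 2000 + 0.15 × 8500 + 0.25 × 13900 = 1200 + 1275 + 3475 = 5950
EV(C) = 0.28 × 14400 + 0.18 × 14000 + 0.3 × 300 + 0.24 × 7600 = 4032 + 2520 + 90 + 1824 = 8466
Overall = 0.4 × 10220 + 0.4 × 5950 + 0.2 × 8466 = 4088 + 2380 + 1693.2 = 8161.2

$8,161.20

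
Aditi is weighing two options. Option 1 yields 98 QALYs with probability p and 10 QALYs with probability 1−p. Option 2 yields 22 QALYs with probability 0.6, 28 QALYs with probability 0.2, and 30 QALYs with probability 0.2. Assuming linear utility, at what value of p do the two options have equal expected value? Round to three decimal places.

p = 0.168

EV(Option 2) = 0.6 × 22 + 0.2 × 28 + 0.2 × 30 = 13.2 + 5.6 + 6 = 24.8
p·98 + (1−p)·10 = 24.8
88p + 10 = 24.8
p = (24.8 − 10) / 88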